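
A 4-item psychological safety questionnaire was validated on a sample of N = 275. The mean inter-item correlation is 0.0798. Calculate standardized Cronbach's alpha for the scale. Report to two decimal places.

α = 0.26

Standardized α = k·r̄ / (1 + (k−1)·r̄) = 4 × 0.0798 / (1 + 3 × 0.0798)
  = 0.3192 / 1.2394 = 0.26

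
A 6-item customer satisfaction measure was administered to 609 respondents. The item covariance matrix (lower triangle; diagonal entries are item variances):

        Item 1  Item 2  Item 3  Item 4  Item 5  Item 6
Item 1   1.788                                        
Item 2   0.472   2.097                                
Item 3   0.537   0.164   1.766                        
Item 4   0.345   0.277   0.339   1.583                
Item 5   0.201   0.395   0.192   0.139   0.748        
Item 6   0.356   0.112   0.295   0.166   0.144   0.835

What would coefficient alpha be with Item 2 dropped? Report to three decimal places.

α = 0.559

Remaining items: Item 1, Item 3, Item 4, Item 5, Item 6 (k = 5).
ΣVar(i) = 1.788 + 1.766 + 1.583 + 0.748 + 0.835 = 6.720
total variance = 6.720 + 2 × 2.714 = 12.148
α (item deleted) = (5/4)·(1 − 6.720/12.148) = 0.559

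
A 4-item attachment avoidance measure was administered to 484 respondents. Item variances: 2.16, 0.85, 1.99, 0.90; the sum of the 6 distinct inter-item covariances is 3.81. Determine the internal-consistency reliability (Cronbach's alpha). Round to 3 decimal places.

Cronbach's alpha = 0.751

Σσ²ᵢ = 2.16 + 0.85 + 1.99 + 0.90 = 5.90
Sum of distinct covariances = 3.81
Var(T) = Σσ²ᵢ + 2·Σcov = 5.90 + 2 × 3.81 = 13.52
α = (4/3)·(1 − 5.90/13.52) = 0.751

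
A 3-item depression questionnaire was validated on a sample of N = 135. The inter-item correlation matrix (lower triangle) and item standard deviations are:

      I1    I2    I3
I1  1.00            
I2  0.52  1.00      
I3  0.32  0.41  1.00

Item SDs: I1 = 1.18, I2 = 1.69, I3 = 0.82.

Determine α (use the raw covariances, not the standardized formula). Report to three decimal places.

Σσ²ᵢ = 1.18² + 1.69² + 0.82² = 4.9209
Covariances σ_ij = r_ij · s_i · s_j:
  σ(I1,I2) = 0.52 × 1.18 × 1.69 = 1.0370
  σ(I1,I3) = 0.32 × 1.18 × 0.82 = 0.3096
  σ(I2,I3) = 0.41 × 1.69 × 0.82 = 0.5682
σ²_T = Σσ²ᵢ + 2·Σσ_ij = 4.9209 + 2 × 1.9148 = 8.7505
α = (3/2)·(1 − 4.9209/8.7505) = 0.656

α = 0.656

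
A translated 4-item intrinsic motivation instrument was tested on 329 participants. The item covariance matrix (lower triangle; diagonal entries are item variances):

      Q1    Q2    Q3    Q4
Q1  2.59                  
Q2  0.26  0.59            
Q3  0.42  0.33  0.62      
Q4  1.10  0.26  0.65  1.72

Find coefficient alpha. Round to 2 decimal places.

Σσᵢ² = 2.59 + 0.59 + 0.62 + 1.72 = 5.52
Σ_{i<j} σ_ij = 3.02
total variance = 5.52 + 2 × 3.02 = 11.56
α = (k/(k−1))·(1 − Σσᵢ²/total variance) = (4/3)·(1 − 5.52/11.56) = 0.70

α = 0.70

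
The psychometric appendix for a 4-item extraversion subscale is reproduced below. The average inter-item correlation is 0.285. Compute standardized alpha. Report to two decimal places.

standardized alpha = 0.61

Standardized α = k·r̄ / (1 + (k−1)·r̄) = 4 × 0.285 / (1 + 3 × 0.285)
  = 1.1400 / 1.8550 = 0.61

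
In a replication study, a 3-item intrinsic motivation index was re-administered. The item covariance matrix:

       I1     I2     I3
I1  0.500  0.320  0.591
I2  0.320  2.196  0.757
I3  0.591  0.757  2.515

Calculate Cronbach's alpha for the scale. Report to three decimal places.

Σσᵢ² = 0.500 + 2.196 + 2.515 = 5.211
Σ_{i<j} σ_ij = 1.668
σ²_T = 5.211 + 2 × 1.668 = 8.547
α = (k/(k−1))·(1 − Σσᵢ²/σ²_T) = (3/2)·(1 − 5.211/8.547) = 0.585

α = 0.585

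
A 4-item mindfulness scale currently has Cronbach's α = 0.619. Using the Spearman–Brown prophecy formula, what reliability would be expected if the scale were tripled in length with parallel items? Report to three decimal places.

predicted reliability = 0.830

Length factor m = 3
α' = m·α / (1 + (m−1)·α)
   = 3 × 0.619 / (1 + (3 − 1) × 0.619)
   = 1.8570 / 2.2380 = 0.830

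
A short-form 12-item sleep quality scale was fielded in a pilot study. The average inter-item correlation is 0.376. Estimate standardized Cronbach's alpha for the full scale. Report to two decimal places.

α = 0.88

Standardized α = k·r̄ / (1 + (k−1)·r̄) = 12 × 0.376 / (1 + 11 × 0.376)
  = 4.5120 / 5.1360 = 0.88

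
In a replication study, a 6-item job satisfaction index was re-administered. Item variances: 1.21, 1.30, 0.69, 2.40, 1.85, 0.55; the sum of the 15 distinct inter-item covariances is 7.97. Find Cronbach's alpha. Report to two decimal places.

Cronbach's alpha = 0.80

Σσ²ᵢ = 1.21 + 1.30 + 0.69 + 2.40 + 1.85 + 0.55 = 8.00
Sum of distinct covariances = 7.97
σ²_T = Σσ²ᵢ + 2·Σcov = 8.00 + 2 × 7.97 = 23.94
α = (6/5)·(1 − 8.00/23.94) = 0.80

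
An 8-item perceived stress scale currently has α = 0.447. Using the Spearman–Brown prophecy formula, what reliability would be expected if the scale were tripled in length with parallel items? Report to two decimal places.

predicted reliability = 0.71

Length factor m = 3
α' = m·α / (1 + (m−1)·α)
   = 3 × 0.447 / (1 + (3 − 1) × 0.447)
   = 1.3410 / 1.8940 = 0.71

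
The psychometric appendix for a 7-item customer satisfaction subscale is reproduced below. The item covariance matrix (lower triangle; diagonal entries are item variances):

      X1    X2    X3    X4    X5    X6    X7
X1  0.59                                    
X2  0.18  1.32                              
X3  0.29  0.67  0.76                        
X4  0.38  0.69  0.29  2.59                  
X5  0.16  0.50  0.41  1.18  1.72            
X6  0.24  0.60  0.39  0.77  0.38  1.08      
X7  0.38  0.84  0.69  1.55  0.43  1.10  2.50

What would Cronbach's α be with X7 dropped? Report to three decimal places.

Cronbach's α = 0.767

Remaining items: X1, X2, X3, X4, X5, X6 (k = 6).
ΣVar(i) = 0.59 + 1.32 + 0.76 + 2.59 + 1.72 + 1.08 = 8.06
σ²_total = 8.06 + 2 × 7.13 = 22.32
α (item deleted) = (6/5)·(1 − 8.06/22.32) = 0.767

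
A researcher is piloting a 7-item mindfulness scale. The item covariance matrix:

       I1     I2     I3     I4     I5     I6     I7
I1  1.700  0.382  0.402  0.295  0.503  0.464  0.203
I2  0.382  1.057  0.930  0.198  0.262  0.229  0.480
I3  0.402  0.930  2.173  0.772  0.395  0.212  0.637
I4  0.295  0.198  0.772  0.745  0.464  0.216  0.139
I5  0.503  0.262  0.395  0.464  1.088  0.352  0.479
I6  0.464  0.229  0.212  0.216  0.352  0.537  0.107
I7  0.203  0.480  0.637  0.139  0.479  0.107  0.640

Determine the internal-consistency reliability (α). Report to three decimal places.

sum of item variances = 1.700 + 1.057 + 2.173 + 0.745 + 1.088 + 0.537 + 0.640 = 7.940
Sum of off-diagonal covariances = 8.121
Var(T) = 7.940 + 2 × 8.121 = 24.182
α = (k/(k−1))·(1 − sum of item variances/Var(T)) = (7/6)·(1 − 7.940/24.182) = 0.784

α = 0.784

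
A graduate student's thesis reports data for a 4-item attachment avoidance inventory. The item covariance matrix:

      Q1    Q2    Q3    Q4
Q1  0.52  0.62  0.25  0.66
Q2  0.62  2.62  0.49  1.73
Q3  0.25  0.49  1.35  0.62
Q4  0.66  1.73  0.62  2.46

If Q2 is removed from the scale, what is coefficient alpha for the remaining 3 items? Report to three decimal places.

Remaining items: Q1, Q3, Q4 (k = 3).
ΣVar(i) = 0.52 + 1.35 + 2.46 = 4.33
Var(T) = 4.33 + 2 × 1.53 = 7.39
α (item deleted) = (3/2)·(1 − 4.33/7.39) = 0.621

α = 0.621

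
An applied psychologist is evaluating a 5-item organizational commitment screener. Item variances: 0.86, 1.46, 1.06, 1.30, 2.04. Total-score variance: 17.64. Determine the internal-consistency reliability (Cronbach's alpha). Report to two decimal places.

Σσ²ᵢ = 0.86 + 1.46 + 1.06 + 1.30 + 2.04 = 6.72
α = (k/(k−1))·(1 − Σσ²ᵢ/Var(T)) = (5/4)·(1 − 6.72/17.64) = 0.77

α = 0.77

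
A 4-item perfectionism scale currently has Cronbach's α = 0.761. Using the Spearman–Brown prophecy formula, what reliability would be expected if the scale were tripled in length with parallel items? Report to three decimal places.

predicted reliability = 0.905

Length factor m = 3
α' = m·α / (1 + (m−1)·α)
   = 3 × 0.761 / (1 + (3 − 1) × 0.761)
   = 2.2830 / 2.5220 = 0.905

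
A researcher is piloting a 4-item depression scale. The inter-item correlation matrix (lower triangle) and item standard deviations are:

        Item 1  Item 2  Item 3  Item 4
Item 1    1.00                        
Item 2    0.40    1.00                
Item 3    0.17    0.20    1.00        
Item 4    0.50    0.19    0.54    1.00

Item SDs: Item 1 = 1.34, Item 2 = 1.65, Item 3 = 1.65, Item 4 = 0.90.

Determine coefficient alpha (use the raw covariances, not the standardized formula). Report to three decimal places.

α = 0.619

Σσ²ᵢ = 1.34² + 1.65² + 1.65² + 0.90² = 8.0506
Covariances σ_ij = r_ij · s_i · s_j:
  σ(Item 1,Item 2) = 0.40 × 1.34 × 1.65 = 0.8844
  σ(Item 1,Item 3) = 0.17 × 1.34 × 1.65 = 0.3759
  σ(Item 1,Item 4) = 0.50 × 1.34 × 0.90 = 0.6030
  σ(Item 2,Item 3) = 0.20 × 1.65 × 1.65 = 0.5445
  σ(Item 2,Item 4) = 0.19 × 1.65 × 0.90 = 0.2822
  σ(Item 3,Item 4) = 0.54 × 1.65 × 0.90 = 0.8019
σ²_T = Σσ²ᵢ + 2·Σσ_ij = 8.0506 + 2 × 3.4919 = 15.0344
α = (4/3)·(1 − 8.0506/15.0344) = 0.619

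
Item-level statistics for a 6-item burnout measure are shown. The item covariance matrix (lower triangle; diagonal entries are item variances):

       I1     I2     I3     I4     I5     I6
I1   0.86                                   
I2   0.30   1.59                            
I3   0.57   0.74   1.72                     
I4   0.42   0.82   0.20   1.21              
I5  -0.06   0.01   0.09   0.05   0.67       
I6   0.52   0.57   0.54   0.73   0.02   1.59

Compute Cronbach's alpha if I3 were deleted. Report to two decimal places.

Remaining items: I1, I2, I4, I5, I6 (k = 5).
Σσᵢ² = 0.86 + 1.59 + 1.21 + 0.67 + 1.59 = 5.92
σ²_T = 5.92 + 2 × 3.38 = 12.68
α (item deleted) = (5/4)·(1 − 5.92/12.68) = 0.67

Cronbach's alpha = 0.67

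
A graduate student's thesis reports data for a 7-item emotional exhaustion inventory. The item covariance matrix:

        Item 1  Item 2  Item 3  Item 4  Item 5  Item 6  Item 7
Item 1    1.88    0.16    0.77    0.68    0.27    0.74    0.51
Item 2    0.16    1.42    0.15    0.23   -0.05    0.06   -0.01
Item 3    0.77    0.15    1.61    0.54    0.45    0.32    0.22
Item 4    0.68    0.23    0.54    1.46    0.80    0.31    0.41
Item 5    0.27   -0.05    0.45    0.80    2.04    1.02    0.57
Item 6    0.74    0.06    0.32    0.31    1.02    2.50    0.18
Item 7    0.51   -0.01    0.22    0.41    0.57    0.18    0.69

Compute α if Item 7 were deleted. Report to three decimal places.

Remaining items: Item 1, Item 2, Item 3, Item 4, Item 5, Item 6 (k = 6).
ΣVar(i) = 1.88 + 1.42 + 1.61 + 1.46 + 2.04 + 2.50 = 10.91
σ²_T = 10.91 + 2 × 6.45 = 23.81
α (item deleted) = (6/5)·(1 − 10.91/23.81) = 0.650

α = 0.650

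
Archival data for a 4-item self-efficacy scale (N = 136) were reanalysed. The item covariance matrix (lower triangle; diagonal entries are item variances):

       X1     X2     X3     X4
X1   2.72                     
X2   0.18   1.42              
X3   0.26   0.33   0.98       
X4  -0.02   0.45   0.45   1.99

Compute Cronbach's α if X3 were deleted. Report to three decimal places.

α = 0.249

Remaining items: X1, X2, X4 (k = 3).
sum of item variances = 2.72 + 1.42 + 1.99 = 6.13
σ²_T = 6.13 + 2 × 0.61 = 7.35
α (item deleted) = (3/2)·(1 − 6.13/7.35) = 0.249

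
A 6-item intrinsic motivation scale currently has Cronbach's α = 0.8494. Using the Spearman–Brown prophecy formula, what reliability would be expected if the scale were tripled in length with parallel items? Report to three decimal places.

Length factor m = 3
α' = m·α / (1 + (m−1)·α)
   = 3 × 0.8494 / (1 + (3 − 1) × 0.8494)
   = 2.5482 / 2.6988 = 0.944

predicted reliability = 0.944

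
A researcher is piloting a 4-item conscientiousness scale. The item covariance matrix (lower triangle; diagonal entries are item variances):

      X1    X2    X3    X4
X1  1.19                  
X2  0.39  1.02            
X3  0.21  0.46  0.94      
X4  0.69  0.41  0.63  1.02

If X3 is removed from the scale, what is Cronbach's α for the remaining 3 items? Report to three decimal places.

Remaining items: X1, X2, X4 (k = 3).
Σσᵢ² = 1.19 + 1.02 + 1.02 = 3.23
σ²_T = 3.23 + 2 × 1.49 = 6.21
α (item deleted) = (3/2)·(1 − 3.23/6.21) = 0.720

Cronbach's α = 0.720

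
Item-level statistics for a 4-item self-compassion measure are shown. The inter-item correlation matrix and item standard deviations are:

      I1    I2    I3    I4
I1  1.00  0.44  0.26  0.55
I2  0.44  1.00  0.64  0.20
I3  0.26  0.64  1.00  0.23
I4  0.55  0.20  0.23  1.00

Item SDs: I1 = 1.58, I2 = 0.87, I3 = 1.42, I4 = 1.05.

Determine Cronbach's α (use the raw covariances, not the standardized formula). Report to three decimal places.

Cronbach's α = 0.690

Σσ²ᵢ = 1.58² + 0.87² + 1.42² + 1.05² = 6.3722
Covariances σ_ij = r_ij · s_i · s_j:
  σ(I1,I2) = 0.44 × 1.58 × 0.87 = 0.6048
  σ(I1,I3) = 0.26 × 1.58 × 1.42 = 0.5833
  σ(I1,I4) = 0.55 × 1.58 × 1.05 = 0.9125
  σ(I2,I3) = 0.64 × 0.87 × 1.42 = 0.7907
  σ(I2,I4) = 0.20 × 0.87 × 1.05 = 0.1827
  σ(I3,I4) = 0.23 × 1.42 × 1.05 = 0.3429
σ²_T = Σσ²ᵢ + 2·Σσ_ij = 6.3722 + 2 × 3.4169 = 13.2060
α = (4/3)·(1 − 6.3722/13.2060) = 0.690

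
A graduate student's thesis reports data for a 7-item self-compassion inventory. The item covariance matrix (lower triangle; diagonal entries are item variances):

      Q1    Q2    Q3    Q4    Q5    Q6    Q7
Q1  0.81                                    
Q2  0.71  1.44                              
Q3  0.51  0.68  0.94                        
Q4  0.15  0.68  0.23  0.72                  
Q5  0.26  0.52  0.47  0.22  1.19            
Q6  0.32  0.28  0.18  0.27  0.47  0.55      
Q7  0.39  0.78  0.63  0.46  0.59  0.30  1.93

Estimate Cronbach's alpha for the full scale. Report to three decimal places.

Cronbach's alpha = 0.824

Σσ²ᵢ = 0.81 + 1.44 + 0.94 + 0.72 + 1.19 + 0.55 + 1.93 = 7.58
Sum of off-diagonal covariances = 9.10
σ²_total = 7.58 + 2 × 9.10 = 25.78
α = (k/(k−1))·(1 − Σσ²ᵢ/σ²_total) = (7/6)·(1 − 7.58/25.78) = 0.824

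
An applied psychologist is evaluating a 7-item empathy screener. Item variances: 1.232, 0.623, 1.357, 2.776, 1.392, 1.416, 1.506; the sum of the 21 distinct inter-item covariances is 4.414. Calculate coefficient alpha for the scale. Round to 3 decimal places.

α = 0.538

Σσ²ᵢ = 1.232 + 0.623 + 1.357 + 2.776 + 1.392 + 1.416 + 1.506 = 10.302
Sum of distinct covariances = 4.414
Var(T) = Σσ²ᵢ + 2·Σcov = 10.302 + 2 × 4.414 = 19.130
α = (7/6)·(1 − 10.302/19.130) = 0.538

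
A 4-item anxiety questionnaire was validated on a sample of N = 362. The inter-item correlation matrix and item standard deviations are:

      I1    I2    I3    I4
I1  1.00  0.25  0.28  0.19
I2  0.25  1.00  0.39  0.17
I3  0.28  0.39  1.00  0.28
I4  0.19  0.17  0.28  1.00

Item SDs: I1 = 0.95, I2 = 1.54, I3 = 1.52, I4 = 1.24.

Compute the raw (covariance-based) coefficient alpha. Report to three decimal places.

α = 0.582

Σσ²ᵢ = 0.95² + 1.54² + 1.52² + 1.24² = 7.1221
Covariances σ_ij = r_ij · s_i · s_j:
  σ(I1,I2) = 0.25 × 0.95 × 1.54 = 0.3657
  σ(I1,I3) = 0.28 × 0.95 × 1.52 = 0.4043
  σ(I1,I4) = 0.19 × 0.95 × 1.24 = 0.2238
  σ(I2,I3) = 0.39 × 1.54 × 1.52 = 0.9129
  σ(I2,I4) = 0.17 × 1.54 × 1.24 = 0.3246
  σ(I3,I4) = 0.28 × 1.52 × 1.24 = 0.5277
σ²_T = Σσ²ᵢ + 2·Σσ_ij = 7.1221 + 2 × 2.7590 = 12.6401
α = (4/3)·(1 − 7.1221/12.6401) = 0.582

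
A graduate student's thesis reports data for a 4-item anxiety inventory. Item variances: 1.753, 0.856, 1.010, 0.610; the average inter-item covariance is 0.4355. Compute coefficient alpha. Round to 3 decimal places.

α = 0.737

Σσᵢ² = 1.753 + 0.856 + 1.010 + 0.610 = 4.229
Sum of the 6 distinct covariances = 6 × 0.4355 = 2.6130
σ²_T = Σσᵢ² + 2·Σcov = 4.229 + 2 × 2.6130 = 9.4550
α = (4/3)·(1 − 4.229/9.4550) = 0.737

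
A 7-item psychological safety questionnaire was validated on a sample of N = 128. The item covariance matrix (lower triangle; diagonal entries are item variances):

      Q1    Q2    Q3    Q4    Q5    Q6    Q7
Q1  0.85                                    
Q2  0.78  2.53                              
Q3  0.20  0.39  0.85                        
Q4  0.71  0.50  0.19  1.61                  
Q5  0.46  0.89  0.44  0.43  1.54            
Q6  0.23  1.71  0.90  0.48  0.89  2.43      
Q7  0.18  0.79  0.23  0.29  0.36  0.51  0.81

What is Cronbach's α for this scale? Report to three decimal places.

Σσᵢ² = 0.85 + 2.53 + 0.85 + 1.61 + 1.54 + 2.43 + 0.81 = 10.62
Sum of the distinct covariances = 11.56
σ²_T = 10.62 + 2 × 11.56 = 33.74
α = (k/(k−1))·(1 − Σσᵢ²/σ²_T) = (7/6)·(1 − 10.62/33.74) = 0.799

Cronbach's α = 0.799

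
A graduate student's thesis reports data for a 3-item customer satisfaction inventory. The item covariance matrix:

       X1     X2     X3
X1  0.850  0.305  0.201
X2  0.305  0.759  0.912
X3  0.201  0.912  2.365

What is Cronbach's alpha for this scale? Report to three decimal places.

sum of item variances = 0.850 + 0.759 + 2.365 = 3.974
Sum of off-diagonal covariances = 1.418
total variance = 3.974 + 2 × 1.418 = 6.810
α = (k/(k−1))·(1 − sum of item variances/total variance) = (3/2)·(1 − 3.974/6.810) = 0.625

Cronbach's alpha = 0.625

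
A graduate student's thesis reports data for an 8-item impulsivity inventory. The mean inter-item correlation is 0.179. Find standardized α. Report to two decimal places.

Standardized α = k·r̄ / (1 + (k−1)·r̄) = 8 × 0.179 / (1 + 7 × 0.179)
  = 1.4320 / 2.2530 = 0.64

α = 0.64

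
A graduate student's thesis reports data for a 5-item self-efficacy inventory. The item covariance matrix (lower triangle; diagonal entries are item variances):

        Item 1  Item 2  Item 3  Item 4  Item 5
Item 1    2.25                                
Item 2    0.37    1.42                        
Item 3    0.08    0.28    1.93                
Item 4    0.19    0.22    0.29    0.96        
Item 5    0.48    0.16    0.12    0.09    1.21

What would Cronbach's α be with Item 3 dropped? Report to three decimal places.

Remaining items: Item 1, Item 2, Item 4, Item 5 (k = 4).
Σσ²ᵢ = 2.25 + 1.42 + 0.96 + 1.21 = 5.84
σ²_T = 5.84 + 2 × 1.51 = 8.86
α (item deleted) = (4/3)·(1 − 5.84/8.86) = 0.454

α = 0.454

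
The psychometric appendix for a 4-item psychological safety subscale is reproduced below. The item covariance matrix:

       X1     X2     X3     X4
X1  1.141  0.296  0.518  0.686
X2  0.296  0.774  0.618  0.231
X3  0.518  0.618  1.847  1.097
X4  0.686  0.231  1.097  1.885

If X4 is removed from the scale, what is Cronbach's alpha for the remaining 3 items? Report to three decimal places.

α = 0.648

Remaining items: X1, X2, X3 (k = 3).
ΣVar(i) = 1.141 + 0.774 + 1.847 = 3.762
Var(T) = 3.762 + 2 × 1.432 = 6.626
α (item deleted) = (3/2)·(1 − 3.762/6.626) = 0.648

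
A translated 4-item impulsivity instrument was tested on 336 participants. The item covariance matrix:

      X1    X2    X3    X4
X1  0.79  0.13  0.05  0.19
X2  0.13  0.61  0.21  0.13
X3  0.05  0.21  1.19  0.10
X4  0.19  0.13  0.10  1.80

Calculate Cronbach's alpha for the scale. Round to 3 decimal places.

ΣVar(i) = 0.79 + 0.61 + 1.19 + 1.80 = 4.39
Sum of off-diagonal covariances = 0.81
Var(T) = 4.39 + 2 × 0.81 = 6.01
α = (k/(k−1))·(1 − ΣVar(i)/Var(T)) = (4/3)·(1 − 4.39/6.01) = 0.359

Cronbach's alpha = 0.359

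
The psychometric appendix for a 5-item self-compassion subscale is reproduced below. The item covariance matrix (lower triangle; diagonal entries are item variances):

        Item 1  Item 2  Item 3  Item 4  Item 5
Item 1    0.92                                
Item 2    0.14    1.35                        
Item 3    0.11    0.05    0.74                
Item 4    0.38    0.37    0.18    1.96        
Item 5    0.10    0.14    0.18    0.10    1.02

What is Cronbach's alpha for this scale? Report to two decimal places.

α = 0.46

sum of item variances = 0.92 + 1.35 + 0.74 + 1.96 + 1.02 = 5.99
Sum of off-diagonal covariances = 1.75
total variance = 5.99 + 2 × 1.75 = 9.49
α = (k/(k−1))·(1 − sum of item variances/total variance) = (5/4)·(1 − 5.99/9.49) = 0.46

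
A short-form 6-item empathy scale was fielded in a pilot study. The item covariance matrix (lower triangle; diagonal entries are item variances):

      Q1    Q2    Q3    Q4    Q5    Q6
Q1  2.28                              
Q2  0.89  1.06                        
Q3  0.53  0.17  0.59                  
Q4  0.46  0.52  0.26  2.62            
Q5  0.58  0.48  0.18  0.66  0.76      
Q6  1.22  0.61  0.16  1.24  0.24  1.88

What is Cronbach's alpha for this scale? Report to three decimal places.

ΣVar(i) = 2.28 + 1.06 + 0.59 + 2.62 + 0.76 + 1.88 = 9.19
Σ_{i<j} σ_ij = 8.20
σ²_T = 9.19 + 2 × 8.20 = 25.59
α = (k/(k−1))·(1 − ΣVar(i)/σ²_T) = (6/5)·(1 − 9.19/25.59) = 0.769

α = 0.769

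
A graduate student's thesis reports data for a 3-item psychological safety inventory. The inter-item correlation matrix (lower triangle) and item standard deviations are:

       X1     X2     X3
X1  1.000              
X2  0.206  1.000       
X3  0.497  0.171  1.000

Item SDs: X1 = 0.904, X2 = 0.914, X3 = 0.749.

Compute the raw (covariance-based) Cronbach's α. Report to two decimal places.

Cronbach's α = 0.54

Σσ²ᵢ = 0.904² + 0.914² + 0.749² = 2.2136
Covariances σ_ij = r_ij · s_i · s_j:
  σ(X1,X2) = 0.206 × 0.904 × 0.914 = 0.1702
  σ(X1,X3) = 0.497 × 0.904 × 0.749 = 0.3365
  σ(X2,X3) = 0.171 × 0.914 × 0.749 = 0.1171
σ²_T = Σσ²ᵢ + 2·Σσ_ij = 2.2136 + 2 × 0.6238 = 3.4612
α = (3/2)·(1 − 2.2136/3.4612) = 0.54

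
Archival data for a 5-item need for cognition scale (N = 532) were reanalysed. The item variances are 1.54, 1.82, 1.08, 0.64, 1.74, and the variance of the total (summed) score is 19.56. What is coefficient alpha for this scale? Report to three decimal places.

coefficient alpha = 0.814

ΣVar(i) = 1.54 + 1.82 + 1.08 + 0.64 + 1.74 = 6.82
α = (k/(k−1))·(1 − ΣVar(i)/total variance) = (5/4)·(1 − 6.82/19.56) = 0.814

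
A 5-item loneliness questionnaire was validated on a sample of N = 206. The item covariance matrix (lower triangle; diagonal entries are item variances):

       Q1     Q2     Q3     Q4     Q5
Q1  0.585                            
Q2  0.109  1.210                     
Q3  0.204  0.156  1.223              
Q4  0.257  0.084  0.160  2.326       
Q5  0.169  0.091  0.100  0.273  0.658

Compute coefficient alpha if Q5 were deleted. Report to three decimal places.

coefficient alpha = 0.355

Remaining items: Q1, Q2, Q3, Q4 (k = 4).
Σσᵢ² = 0.585 + 1.210 + 1.223 + 2.326 = 5.344
σ²_total = 5.344 + 2 × 0.970 = 7.284
α (item deleted) = (4/3)·(1 − 5.344/7.284) = 0.355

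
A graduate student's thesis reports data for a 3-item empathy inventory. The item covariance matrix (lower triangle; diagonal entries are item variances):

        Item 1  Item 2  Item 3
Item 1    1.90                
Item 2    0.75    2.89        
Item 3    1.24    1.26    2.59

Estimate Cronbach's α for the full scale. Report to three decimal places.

Cronbach's α = 0.702

sum of item variances = 1.90 + 2.89 + 2.59 = 7.38
Sum of the distinct covariances = 3.25
σ²_total = 7.38 + 2 × 3.25 = 13.88
α = (k/(k−1))·(1 − sum of item variances/σ²_total) = (3/2)·(1 − 7.38/13.88) = 0.702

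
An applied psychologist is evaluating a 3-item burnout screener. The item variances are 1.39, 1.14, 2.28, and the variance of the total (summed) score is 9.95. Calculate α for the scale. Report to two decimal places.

sum of item variances = 1.39 + 1.14 + 2.28 = 4.81
α = (k/(k−1))·(1 − sum of item variances/σ²_total) = (3/2)·(1 − 4.81/9.95) = 0.77

α = 0.77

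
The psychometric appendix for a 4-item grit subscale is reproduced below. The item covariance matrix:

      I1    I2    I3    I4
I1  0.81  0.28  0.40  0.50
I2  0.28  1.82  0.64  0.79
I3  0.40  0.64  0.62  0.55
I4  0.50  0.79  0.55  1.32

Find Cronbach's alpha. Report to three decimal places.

Σσ²ᵢ = 0.81 + 1.82 + 0.62 + 1.32 = 4.57
Σ_{i<j} σ_ij = 3.16
σ²_T = 4.57 + 2 × 3.16 = 10.89
α = (k/(k−1))·(1 − Σσ²ᵢ/σ²_T) = (4/3)·(1 − 4.57/10.89) = 0.774

Cronbach's alpha = 0.774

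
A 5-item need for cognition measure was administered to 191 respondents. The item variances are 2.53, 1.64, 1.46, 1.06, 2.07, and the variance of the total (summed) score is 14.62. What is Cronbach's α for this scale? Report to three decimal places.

ΣVar(i) = 2.53 + 1.64 + 1.46 + 1.06 + 2.07 = 8.76
α = (k/(k−1))·(1 − ΣVar(i)/σ²_total) = (5/4)·(1 − 8.76/14.62) = 0.501

α = 0.501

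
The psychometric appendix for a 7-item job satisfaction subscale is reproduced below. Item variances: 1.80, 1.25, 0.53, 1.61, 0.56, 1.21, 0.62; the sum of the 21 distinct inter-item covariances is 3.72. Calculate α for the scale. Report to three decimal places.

ΣVar(i) = 1.80 + 1.25 + 0.53 + 1.61 + 0.56 + 1.21 + 0.62 = 7.58
Sum of distinct covariances = 3.72
σ²_T = ΣVar(i) + 2·Σcov = 7.58 + 2 × 3.72 = 15.02
α = (7/6)·(1 − 7.58/15.02) = 0.578

α = 0.578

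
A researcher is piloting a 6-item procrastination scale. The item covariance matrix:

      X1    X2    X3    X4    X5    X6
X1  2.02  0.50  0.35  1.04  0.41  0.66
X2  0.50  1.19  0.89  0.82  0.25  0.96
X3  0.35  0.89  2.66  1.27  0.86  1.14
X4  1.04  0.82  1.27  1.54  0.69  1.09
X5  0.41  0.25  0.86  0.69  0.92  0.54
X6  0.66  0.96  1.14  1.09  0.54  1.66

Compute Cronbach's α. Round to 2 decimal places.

Σσ²ᵢ = 2.02 + 1.19 + 2.66 + 1.54 + 0.92 + 1.66 = 9.99
Σ_{i<j} σ_ij = 11.47
σ²_T = 9.99 + 2 × 11.47 = 32.93
α = (k/(k−1))·(1 − Σσ²ᵢ/σ²_T) = (6/5)·(1 − 9.99/32.93) = 0.84

α = 0.84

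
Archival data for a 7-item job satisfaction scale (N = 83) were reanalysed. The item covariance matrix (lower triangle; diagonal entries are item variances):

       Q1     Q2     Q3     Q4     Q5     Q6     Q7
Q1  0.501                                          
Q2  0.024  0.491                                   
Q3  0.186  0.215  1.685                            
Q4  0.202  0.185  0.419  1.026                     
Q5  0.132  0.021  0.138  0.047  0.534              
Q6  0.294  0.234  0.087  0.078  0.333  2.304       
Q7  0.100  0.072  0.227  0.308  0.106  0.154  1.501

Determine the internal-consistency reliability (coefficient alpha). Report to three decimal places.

α = 0.548

ΣVar(i) = 0.501 + 0.491 + 1.685 + 1.026 + 0.534 + 2.304 + 1.501 = 8.042
Σ_{i<j} σ_ij = 3.562
total variance = 8.042 + 2 × 3.562 = 15.166
α = (k/(k−1))·(1 − ΣVar(i)/total variance) = (7/6)·(1 − 8.042/15.166) = 0.548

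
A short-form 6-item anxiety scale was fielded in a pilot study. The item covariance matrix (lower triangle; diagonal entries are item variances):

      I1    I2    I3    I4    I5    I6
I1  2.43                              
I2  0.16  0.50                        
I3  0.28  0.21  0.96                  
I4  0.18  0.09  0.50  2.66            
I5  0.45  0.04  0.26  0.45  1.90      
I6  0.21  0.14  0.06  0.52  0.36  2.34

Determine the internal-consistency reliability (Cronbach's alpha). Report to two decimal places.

sum of item variances = 2.43 + 0.50 + 0.96 + 2.66 + 1.90 + 2.34 = 10.79
Sum of off-diagonal covariances = 3.91
Var(T) = 10.79 + 2 × 3.91 = 18.61
α = (k/(k−1))·(1 − sum of item variances/Var(T)) = (6/5)·(1 − 10.79/18.61) = 0.50

Cronbach's alpha = 0.50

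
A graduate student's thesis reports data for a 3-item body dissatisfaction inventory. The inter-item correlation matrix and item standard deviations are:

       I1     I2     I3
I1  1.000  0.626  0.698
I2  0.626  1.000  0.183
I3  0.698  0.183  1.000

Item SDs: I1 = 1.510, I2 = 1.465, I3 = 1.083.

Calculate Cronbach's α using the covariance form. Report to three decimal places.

Σσ²ᵢ = 1.510² + 1.465² + 1.083² = 5.5992
Covariances σ_ij = r_ij · s_i · s_j:
  σ(I1,I2) = 0.626 × 1.510 × 1.465 = 1.3848
  σ(I1,I3) = 0.698 × 1.510 × 1.083 = 1.1415
  σ(I2,I3) = 0.183 × 1.465 × 1.083 = 0.2903
σ²_T = Σσ²ᵢ + 2·Σσ_ij = 5.5992 + 2 × 2.8166 = 11.2324
α = (3/2)·(1 − 5.5992/11.2324) = 0.752

α = 0.752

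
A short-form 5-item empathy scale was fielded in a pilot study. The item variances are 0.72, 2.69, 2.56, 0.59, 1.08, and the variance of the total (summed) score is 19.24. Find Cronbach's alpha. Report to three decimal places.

Σσᵢ² = 0.72 + 2.69 + 2.56 + 0.59 + 1.08 = 7.64
α = (k/(k−1))·(1 − Σσᵢ²/total variance) = (5/4)·(1 − 7.64/19.24) = 0.754

Cronbach's alpha = 0.754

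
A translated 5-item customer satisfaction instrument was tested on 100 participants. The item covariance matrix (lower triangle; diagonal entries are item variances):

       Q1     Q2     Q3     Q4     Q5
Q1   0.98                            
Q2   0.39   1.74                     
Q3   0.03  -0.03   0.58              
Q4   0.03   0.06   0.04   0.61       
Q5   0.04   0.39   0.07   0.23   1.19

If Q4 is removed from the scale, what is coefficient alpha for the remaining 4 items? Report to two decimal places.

coefficient alpha = 0.38

Remaining items: Q1, Q2, Q3, Q5 (k = 4).
Σσᵢ² = 0.98 + 1.74 + 0.58 + 1.19 = 4.49
σ²_total = 4.49 + 2 × 0.89 = 6.27
α (item deleted) = (4/3)·(1 − 4.49/6.27) = 0.38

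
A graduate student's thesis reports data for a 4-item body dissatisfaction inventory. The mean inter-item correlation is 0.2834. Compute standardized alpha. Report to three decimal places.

Standardized α = k·r̄ / (1 + (k−1)·r̄) = 4 × 0.2834 / (1 + 3 × 0.2834)
  = 1.1336 / 1.8502 = 0.613

standardized alpha = 0.613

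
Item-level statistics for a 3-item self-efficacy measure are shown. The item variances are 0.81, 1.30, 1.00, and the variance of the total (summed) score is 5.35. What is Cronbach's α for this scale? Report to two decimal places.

α = 0.63

sum of item variances = 0.81 + 1.30 + 1.00 = 3.11
α = (k/(k−1))·(1 − sum of item variances/σ²_T) = (3/2)·(1 − 3.11/5.35) = 0.63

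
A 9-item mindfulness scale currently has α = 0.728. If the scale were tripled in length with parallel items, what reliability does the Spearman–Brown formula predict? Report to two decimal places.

Length factor m = 3
α' = m·α / (1 + (m−1)·α)
   = 3 × 0.728 / (1 + (3 − 1) × 0.728)
   = 2.1840 / 2.4560 = 0.89

predicted reliability = 0.89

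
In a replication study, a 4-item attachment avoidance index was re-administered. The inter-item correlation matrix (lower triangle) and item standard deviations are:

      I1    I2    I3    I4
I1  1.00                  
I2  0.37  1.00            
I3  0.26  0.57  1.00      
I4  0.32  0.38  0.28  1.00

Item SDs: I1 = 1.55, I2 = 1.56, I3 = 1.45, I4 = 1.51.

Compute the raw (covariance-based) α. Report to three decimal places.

α = 0.695

Σσ²ᵢ = 1.55² + 1.56² + 1.45² + 1.51² = 9.2187
Covariances σ_ij = r_ij · s_i · s_j:
  σ(I1,I2) = 0.37 × 1.55 × 1.56 = 0.8947
  σ(I1,I3) = 0.26 × 1.55 × 1.45 = 0.5844
  σ(I1,I4) = 0.32 × 1.55 × 1.51 = 0.7490
  σ(I2,I3) = 0.57 × 1.56 × 1.45 = 1.2893
  σ(I2,I4) = 0.38 × 1.56 × 1.51 = 0.8951
  σ(I3,I4) = 0.28 × 1.45 × 1.51 = 0.6131
σ²_T = Σσ²ᵢ + 2·Σσ_ij = 9.2187 + 2 × 5.0256 = 19.2699
α = (4/3)·(1 − 9.2187/19.2699) = 0.695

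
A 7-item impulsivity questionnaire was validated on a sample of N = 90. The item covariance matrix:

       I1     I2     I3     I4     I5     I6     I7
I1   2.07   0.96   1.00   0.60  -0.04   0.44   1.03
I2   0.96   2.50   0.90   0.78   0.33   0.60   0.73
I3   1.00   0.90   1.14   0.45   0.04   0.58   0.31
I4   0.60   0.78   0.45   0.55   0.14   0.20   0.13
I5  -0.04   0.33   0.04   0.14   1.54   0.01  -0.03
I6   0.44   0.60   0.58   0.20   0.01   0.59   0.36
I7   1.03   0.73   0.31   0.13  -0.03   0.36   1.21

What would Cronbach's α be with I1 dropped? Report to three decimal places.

α = 0.714

Remaining items: I2, I3, I4, I5, I6, I7 (k = 6).
Σσᵢ² = 2.50 + 1.14 + 0.55 + 1.54 + 0.59 + 1.21 = 7.53
Var(T) = 7.53 + 2 × 5.53 = 18.59
α (item deleted) = (6/5)·(1 − 7.53/18.59) = 0.714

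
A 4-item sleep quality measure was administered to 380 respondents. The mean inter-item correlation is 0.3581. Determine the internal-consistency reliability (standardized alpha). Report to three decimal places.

Standardized α = k·r̄ / (1 + (k−1)·r̄) = 4 × 0.3581 / (1 + 3 × 0.3581)
  = 1.4324 / 2.0743 = 0.691

α = 0.691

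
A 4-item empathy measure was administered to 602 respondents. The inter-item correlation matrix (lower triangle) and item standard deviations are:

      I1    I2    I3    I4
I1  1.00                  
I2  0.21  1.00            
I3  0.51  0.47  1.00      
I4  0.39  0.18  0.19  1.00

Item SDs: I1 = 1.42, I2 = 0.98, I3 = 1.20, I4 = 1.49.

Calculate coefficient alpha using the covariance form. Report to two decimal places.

α = 0.65

Σσ²ᵢ = 1.42² + 0.98² + 1.20² + 1.49² = 6.6369
Covariances σ_ij = r_ij · s_i · s_j:
  σ(I1,I2) = 0.21 × 1.42 × 0.98 = 0.2922
  σ(I1,I3) = 0.51 × 1.42 × 1.20 = 0.8690
  σ(I1,I4) = 0.39 × 1.42 × 1.49 = 0.8252
  σ(I2,I3) = 0.47 × 0.98 × 1.20 = 0.5527
  σ(I2,I4) = 0.18 × 0.98 × 1.49 = 0.2628
  σ(I3,I4) = 0.19 × 1.20 × 1.49 = 0.3397
σ²_T = Σσ²ᵢ + 2·Σσ_ij = 6.6369 + 2 × 3.1416 = 12.9201
α = (4/3)·(1 − 6.6369/12.9201) = 0.65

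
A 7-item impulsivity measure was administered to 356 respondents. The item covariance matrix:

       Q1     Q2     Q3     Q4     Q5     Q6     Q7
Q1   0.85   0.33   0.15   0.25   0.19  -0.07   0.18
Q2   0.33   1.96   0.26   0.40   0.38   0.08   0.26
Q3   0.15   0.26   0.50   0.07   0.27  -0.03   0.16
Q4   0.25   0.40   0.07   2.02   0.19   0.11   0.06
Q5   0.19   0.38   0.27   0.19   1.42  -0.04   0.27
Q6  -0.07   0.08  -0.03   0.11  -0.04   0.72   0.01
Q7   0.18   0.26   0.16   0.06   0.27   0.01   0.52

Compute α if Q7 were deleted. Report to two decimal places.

α = 0.49

Remaining items: Q1, Q2, Q3, Q4, Q5, Q6 (k = 6).
Σσᵢ² = 0.85 + 1.96 + 0.50 + 2.02 + 1.42 + 0.72 = 7.47
Var(T) = 7.47 + 2 × 2.54 = 12.55
α (item deleted) = (6/5)·(1 − 7.47/12.55) = 0.49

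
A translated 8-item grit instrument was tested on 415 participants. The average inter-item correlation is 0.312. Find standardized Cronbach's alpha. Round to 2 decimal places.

Standardized α = k·r̄ / (1 + (k−1)·r̄) = 8 × 0.312 / (1 + 7 × 0.312)
  = 2.4960 / 3.1840 = 0.78

standardized Cronbach's alpha = 0.78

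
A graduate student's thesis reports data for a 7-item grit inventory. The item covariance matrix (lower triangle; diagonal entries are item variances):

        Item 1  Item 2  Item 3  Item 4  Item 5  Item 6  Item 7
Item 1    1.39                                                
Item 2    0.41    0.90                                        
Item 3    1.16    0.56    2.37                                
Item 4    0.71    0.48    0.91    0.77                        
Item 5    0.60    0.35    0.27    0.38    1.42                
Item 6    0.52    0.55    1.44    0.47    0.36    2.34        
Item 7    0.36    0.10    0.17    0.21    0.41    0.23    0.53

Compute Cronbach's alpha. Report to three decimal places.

sum of item variances = 1.39 + 0.90 + 2.37 + 0.77 + 1.42 + 2.34 + 0.53 = 9.72
Sum of off-diagonal covariances = 10.65
total variance = 9.72 + 2 × 10.65 = 31.02
α = (k/(k−1))·(1 − sum of item variances/total variance) = (7/6)·(1 − 9.72/31.02) = 0.801

α = 0.801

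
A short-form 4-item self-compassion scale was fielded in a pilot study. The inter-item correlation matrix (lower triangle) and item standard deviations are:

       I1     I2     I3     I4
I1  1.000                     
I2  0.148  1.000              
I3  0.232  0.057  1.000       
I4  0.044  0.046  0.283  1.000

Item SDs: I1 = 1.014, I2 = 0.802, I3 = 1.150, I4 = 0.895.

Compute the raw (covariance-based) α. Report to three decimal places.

Σσ²ᵢ = 1.014² + 0.802² + 1.150² + 0.895² = 3.7949
Covariances σ_ij = r_ij · s_i · s_j:
  σ(I1,I2) = 0.148 × 1.014 × 0.802 = 0.1204
  σ(I1,I3) = 0.232 × 1.014 × 1.150 = 0.2705
  σ(I1,I4) = 0.044 × 1.014 × 0.895 = 0.0399
  σ(I2,I3) = 0.057 × 0.802 × 1.150 = 0.0526
  σ(I2,I4) = 0.046 × 0.802 × 0.895 = 0.0330
  σ(I3,I4) = 0.283 × 1.150 × 0.895 = 0.2913
σ²_T = Σσ²ᵢ + 2·Σσ_ij = 3.7949 + 2 × 0.8077 = 5.4103
α = (4/3)·(1 − 3.7949/5.4103) = 0.398

α = 0.398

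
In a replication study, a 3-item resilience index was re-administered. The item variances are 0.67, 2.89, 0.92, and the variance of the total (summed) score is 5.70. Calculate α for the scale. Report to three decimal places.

α = 0.321

Σσᵢ² = 0.67 + 2.89 + 0.92 = 4.48
α = (k/(k−1))·(1 − Σσᵢ²/σ²_T) = (3/2)·(1 − 4.48/5.70) = 0.321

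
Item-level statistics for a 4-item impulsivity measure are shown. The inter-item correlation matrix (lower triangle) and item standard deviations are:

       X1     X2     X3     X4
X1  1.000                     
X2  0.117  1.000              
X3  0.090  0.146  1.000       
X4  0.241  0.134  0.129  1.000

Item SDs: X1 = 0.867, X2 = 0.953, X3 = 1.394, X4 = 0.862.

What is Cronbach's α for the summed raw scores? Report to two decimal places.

Σσ²ᵢ = 0.867² + 0.953² + 1.394² + 0.862² = 4.3462
Covariances σ_ij = r_ij · s_i · s_j:
  σ(X1,X2) = 0.117 × 0.867 × 0.953 = 0.0967
  σ(X1,X3) = 0.090 × 0.867 × 1.394 = 0.1088
  σ(X1,X4) = 0.241 × 0.867 × 0.862 = 0.1801
  σ(X2,X3) = 0.146 × 0.953 × 1.394 = 0.1940
  σ(X2,X4) = 0.134 × 0.953 × 0.862 = 0.1101
  σ(X3,X4) = 0.129 × 1.394 × 0.862 = 0.1550
σ²_T = Σσ²ᵢ + 2·Σσ_ij = 4.3462 + 2 × 0.8447 = 6.0356
α = (4/3)·(1 − 4.3462/6.0356) = 0.37

α = 0.37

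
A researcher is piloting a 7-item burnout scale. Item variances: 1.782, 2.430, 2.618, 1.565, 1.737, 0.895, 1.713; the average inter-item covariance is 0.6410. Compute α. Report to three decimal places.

ΣVar(i) = 1.782 + 2.430 + 2.618 + 1.565 + 1.737 + 0.895 + 1.713 = 12.740
Sum of the 21 distinct covariances = 21 × 0.6410 = 13.4610
total variance = ΣVar(i) + 2·Σcov = 12.740 + 2 × 13.4610 = 39.6620
α = (7/6)·(1 − 12.740/39.6620) = 0.792

α = 0.792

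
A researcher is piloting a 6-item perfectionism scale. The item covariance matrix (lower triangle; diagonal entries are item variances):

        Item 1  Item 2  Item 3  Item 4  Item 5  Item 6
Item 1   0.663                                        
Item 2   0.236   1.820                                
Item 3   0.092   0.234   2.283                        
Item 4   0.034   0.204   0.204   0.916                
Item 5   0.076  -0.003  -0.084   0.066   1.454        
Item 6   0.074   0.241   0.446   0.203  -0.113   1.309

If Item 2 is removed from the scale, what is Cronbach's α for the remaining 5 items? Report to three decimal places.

Remaining items: Item 1, Item 3, Item 4, Item 5, Item 6 (k = 5).
Σσ²ᵢ = 0.663 + 2.283 + 0.916 + 1.454 + 1.309 = 6.625
Var(T) = 6.625 + 2 × 0.998 = 8.621
α (item deleted) = (5/4)·(1 − 6.625/8.621) = 0.289

α = 0.289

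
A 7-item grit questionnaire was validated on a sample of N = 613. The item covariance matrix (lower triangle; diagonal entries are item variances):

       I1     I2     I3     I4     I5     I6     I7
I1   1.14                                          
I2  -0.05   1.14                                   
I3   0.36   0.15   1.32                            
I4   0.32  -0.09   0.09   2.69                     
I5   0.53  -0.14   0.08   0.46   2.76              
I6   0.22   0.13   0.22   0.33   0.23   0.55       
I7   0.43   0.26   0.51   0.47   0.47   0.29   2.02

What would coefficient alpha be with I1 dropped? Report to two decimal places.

α = 0.48

Remaining items: I2, I3, I4, I5, I6, I7 (k = 6).
sum of item variances = 1.14 + 1.32 + 2.69 + 2.76 + 0.55 + 2.02 = 10.48
σ²_T = 10.48 + 2 × 3.46 = 17.40
α (item deleted) = (6/5)·(1 − 10.48/17.40) = 0.48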